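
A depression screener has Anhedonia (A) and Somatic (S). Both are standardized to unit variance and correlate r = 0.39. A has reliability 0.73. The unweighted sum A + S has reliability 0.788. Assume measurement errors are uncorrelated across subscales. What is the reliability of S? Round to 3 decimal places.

0.681

Var(A+S) = 2 + 2·0.39 = 2.780.
True-score variance = ρ_A + ρ_S + 2·0.39, so 0.788 = (0.73 + ρ_S + 0.78) / 2.780.
ρ_S = 0.788·2.780 − 0.73 − 0.78 = 0.681.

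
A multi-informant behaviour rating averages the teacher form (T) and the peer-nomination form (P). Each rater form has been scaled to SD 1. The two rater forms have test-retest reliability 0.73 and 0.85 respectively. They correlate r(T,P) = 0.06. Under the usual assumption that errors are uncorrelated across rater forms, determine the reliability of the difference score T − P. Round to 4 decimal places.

0.7766

Var(T−P) = 1 + 1 − 2·0.06 = 2 − 0.12 = 1.88.
Because errors are independent across components, Cov(Tᵢ,Tⱼ) = Cov(Xᵢ,Xⱼ); the off-diagonal part of the true-score variance is the same as above.
True-score variance = [0.73 + 0.85] − 0.12 = 1.58 − 0.12 = 1.46.
Reliability = 1.46 / 1.88 = 0.7766.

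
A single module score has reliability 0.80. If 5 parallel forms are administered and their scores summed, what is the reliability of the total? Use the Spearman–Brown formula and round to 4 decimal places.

ρ_k = kρ / (1 + (k−1)ρ) = 5·0.80 / (1 + 4·0.80) = 4.000 / 4.200 = 0.9524.

0.9524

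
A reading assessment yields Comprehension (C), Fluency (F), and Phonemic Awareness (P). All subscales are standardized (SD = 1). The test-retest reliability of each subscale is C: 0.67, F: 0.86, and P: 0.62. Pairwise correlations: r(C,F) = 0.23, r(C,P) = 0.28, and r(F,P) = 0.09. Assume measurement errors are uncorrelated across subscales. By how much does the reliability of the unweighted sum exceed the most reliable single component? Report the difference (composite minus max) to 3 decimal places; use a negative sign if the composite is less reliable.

-0.062

Var(sum) = 3 + 1.2 = 4.2; true-score variance = 2.15 + 1.2 = 3.35; composite reliability = 0.7976.
Max component reliability = 0.8600.
Difference = 0.7976 − 0.8600 = -0.062.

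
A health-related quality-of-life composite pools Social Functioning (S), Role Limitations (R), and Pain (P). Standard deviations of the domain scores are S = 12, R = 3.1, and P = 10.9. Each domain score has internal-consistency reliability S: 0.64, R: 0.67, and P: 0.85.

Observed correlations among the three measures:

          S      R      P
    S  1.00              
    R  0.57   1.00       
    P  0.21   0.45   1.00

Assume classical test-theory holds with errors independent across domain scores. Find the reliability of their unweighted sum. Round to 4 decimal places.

Var(S+R+P) = 12² + 3.1² + 10.9² + 2·[12·3.1·0.57 + 12·10.9·0.21 + 3.1·10.9·0.45] = 272.42 + 127.755 = 400.175.
Under uncorrelated errors the observed covariances equal the true-score covariances, so only the own-variance terms attenuate.
True-score variance = [12²·0.64 + 3.1²·0.67 + 10.9²·0.85] + 127.755 = 199.587 + 127.755 = 327.342.
Reliability = 327.342 / 400.175 = 0.8180.

0.8180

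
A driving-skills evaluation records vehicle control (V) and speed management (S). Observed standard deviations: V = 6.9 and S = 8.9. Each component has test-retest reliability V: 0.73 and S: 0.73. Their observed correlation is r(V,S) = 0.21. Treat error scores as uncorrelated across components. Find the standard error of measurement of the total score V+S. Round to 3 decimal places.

5.852

Var(total) = 126.82 + 25.7922 = 152.612.
True-score variance = 92.5786 + 25.7922 = 118.371, so reliability = 0.7756.
Error variance = 152.612 − 118.371 = 34.2414; SEM = √34.2414 = 5.852.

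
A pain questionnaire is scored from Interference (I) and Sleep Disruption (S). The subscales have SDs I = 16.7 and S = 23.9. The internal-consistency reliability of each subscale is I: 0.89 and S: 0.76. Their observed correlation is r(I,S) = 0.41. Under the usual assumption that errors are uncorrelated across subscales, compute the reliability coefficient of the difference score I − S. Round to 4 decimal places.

Var(I−S) = 16.7² + 23.9² − 2·16.7·23.9·0.41 = 850.1 − 327.287 = 522.813.
Because errors are independent across components, Cov(Tᵢ,Tⱼ) = Cov(Xᵢ,Xⱼ); the off-diagonal part of the true-score variance is the same as above.
True-score variance = [16.7²·0.89 + 23.9²·0.76] − 327.287 = 682.332 − 327.287 = 355.045.
Reliability = 355.045 / 522.813 = 0.6791.

0.6791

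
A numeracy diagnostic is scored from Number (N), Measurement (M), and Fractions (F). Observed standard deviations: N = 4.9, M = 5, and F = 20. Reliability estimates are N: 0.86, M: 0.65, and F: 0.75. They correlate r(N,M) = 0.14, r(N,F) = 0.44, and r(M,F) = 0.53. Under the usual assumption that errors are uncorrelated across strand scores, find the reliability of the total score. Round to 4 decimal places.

Var(N+M+F) = 4.9² + 5² + 20² + 2·[4.9·5·0.14 + 4.9·20·0.44 + 5·20·0.53] = 449.01 + 199.1 = 648.11.
Because errors are independent across components, Cov(Tᵢ,Tⱼ) = Cov(Xᵢ,Xⱼ); the off-diagonal part of the true-score variance is the same as above.
True-score variance = [4.9²·0.86 + 5²·0.65 + 20²·0.75] + 199.1 = 336.899 + 199.1 = 535.999.
Reliability = 535.999 / 648.11 = 0.8270.

0.8270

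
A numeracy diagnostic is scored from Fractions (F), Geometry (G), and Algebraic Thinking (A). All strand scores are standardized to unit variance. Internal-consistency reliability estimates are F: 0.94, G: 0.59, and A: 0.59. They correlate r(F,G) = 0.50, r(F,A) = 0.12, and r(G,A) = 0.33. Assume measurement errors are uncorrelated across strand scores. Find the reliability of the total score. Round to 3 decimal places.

Var(F+G+A) = 3 + 2·[0.50 + 0.12 + 0.33] = 3 + 1.9 = 4.9.
Under uncorrelated errors the observed covariances equal the true-score covariances, so only the own-variance terms attenuate.
True-score variance = [0.94 + 0.59 + 0.59] + 1.9 = 2.12 + 1.9 = 4.02.
Reliability = 4.02 / 4.9 = 0.820.

0.820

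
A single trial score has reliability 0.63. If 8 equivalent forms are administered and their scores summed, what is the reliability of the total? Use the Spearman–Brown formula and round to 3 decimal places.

0.932

ρ_k = kρ / (1 + (k−1)ρ) = 8·0.63 / (1 + 7·0.63) = 5.040 / 5.410 = 0.932.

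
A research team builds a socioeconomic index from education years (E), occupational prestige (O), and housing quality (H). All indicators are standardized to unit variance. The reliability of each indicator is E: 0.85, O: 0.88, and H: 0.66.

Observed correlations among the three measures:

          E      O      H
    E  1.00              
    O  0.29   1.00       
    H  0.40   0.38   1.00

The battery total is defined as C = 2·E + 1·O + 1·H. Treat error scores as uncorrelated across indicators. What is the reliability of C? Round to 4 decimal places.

Var(C) = 2² + 1 + 1 + 2·[2·0.29 + 2·0.40 + 0.38] = 6 + 3.52 = 9.52.
Because errors are independent across components, Cov(Tᵢ,Tⱼ) = Cov(Xᵢ,Xⱼ); the off-diagonal part of the true-score variance is the same as above.
True-score variance = [2²·0.85 + 0.88 + 0.66] + 3.52 = 4.94 + 3.52 = 8.46.
Reliability = 8.46 / 9.52 = 0.8887.

0.8887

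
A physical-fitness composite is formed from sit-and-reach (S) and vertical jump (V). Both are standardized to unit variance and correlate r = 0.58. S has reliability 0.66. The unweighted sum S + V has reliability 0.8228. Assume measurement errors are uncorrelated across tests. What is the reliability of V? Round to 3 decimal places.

Var(S+V) = 2 + 2·0.58 = 3.160.
True-score variance = ρ_S + ρ_V + 2·0.58, so 0.8228 = (0.66 + ρ_V + 1.16) / 3.160.
ρ_V = 0.8228·3.160 − 0.66 − 1.16 = 0.780.

0.780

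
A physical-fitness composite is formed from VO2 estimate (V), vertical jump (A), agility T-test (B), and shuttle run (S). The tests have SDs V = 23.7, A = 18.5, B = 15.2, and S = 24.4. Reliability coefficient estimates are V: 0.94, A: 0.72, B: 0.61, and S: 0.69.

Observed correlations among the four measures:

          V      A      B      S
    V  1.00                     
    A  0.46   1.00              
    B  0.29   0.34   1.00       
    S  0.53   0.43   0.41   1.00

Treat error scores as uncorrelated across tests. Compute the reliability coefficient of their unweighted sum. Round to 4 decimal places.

0.8947

Var(V+A+B+S) = 23.7² + 18.5² + 15.2² + 24.4² + 2·[23.7·18.5·0.46 + 23.7·15.2·0.29 + 23.7·24.4·0.53 + 18.5·15.2·0.34 + 18.5·24.4·0.43 + 15.2·24.4·0.41] = 1730.34 + 2108.83 = 3839.17.
Because errors are independent across components, Cov(Tᵢ,Tⱼ) = Cov(Xᵢ,Xⱼ); the off-diagonal part of the true-score variance is the same as above.
True-score variance = [23.7²·0.94 + 18.5²·0.72 + 15.2²·0.61 + 24.4²·0.69] + 2108.83 = 1326.14 + 2108.83 = 3434.97.
Reliability = 3434.97 / 3839.17 = 0.8947.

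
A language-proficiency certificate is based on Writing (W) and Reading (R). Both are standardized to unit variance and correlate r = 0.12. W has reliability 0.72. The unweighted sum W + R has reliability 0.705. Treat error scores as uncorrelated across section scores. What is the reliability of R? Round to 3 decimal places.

0.619

Var(W+R) = 2 + 2·0.12 = 2.240.
True-score variance = ρ_W + ρ_R + 2·0.12, so 0.705 = (0.72 + ρ_R + 0.24) / 2.240.
ρ_R = 0.705·2.240 − 0.72 − 0.24 = 0.619.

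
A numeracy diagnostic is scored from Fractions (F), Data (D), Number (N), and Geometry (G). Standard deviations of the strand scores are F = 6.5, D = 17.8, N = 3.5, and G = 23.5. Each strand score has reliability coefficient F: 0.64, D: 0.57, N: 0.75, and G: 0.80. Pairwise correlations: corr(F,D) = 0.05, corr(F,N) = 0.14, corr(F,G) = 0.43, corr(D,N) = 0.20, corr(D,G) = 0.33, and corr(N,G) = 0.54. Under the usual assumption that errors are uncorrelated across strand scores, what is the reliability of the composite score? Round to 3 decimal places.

0.819

Var(F+D+N+G) = 6.5² + 17.8² + 3.5² + 23.5² + 2·[6.5·17.8·0.05 + 6.5·3.5·0.14 + 6.5·23.5·0.43 + 17.8·3.5·0.20 + 17.8·23.5·0.33 + 3.5·23.5·0.54] = 923.59 + 539.133 = 1462.72.
With uncorrelated errors the cross-covariances are all true-score covariance, so they carry over unchanged; only the diagonal terms shrink to ρᵢσᵢ².
True-score variance = [6.5²·0.64 + 17.8²·0.57 + 3.5²·0.75 + 23.5²·0.80] + 539.133 = 658.626 + 539.133 = 1197.76.
Reliability = 1197.76 / 1462.72 = 0.819.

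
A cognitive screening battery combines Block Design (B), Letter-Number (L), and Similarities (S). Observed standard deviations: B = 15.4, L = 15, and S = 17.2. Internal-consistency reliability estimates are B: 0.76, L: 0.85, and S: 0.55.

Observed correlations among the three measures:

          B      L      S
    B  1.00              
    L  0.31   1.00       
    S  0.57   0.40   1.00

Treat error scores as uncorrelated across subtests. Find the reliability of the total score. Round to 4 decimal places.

Var(B+L+S) = 15.4² + 15² + 17.2² + 2·[15.4·15·0.31 + 15.4·17.2·0.57 + 15·17.2·0.40] = 758 + 651.583 = 1409.58.
Because errors are independent across components, Cov(Tᵢ,Tⱼ) = Cov(Xᵢ,Xⱼ); the off-diagonal part of the true-score variance is the same as above.
True-score variance = [15.4²·0.76 + 15²·0.85 + 17.2²·0.55] + 651.583 = 534.204 + 651.583 = 1185.79.
Reliability = 1185.79 / 1409.58 = 0.8412.

0.8412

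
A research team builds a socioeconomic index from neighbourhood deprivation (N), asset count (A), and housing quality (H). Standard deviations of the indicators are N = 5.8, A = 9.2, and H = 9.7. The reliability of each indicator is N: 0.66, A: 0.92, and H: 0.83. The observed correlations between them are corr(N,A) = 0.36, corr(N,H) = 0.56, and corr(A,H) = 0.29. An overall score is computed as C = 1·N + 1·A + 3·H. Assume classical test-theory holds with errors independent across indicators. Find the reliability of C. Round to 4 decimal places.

0.8797

Var(C) = 5.8² + 9.2² + 3²·9.7² + 2·[5.8·9.2·0.36 + 3·5.8·9.7·0.56 + 3·9.2·9.7·0.29] = 965.09 + 382.73 = 1347.82.
Because errors are independent across components, Cov(Tᵢ,Tⱼ) = Cov(Xᵢ,Xⱼ); the off-diagonal part of the true-score variance is the same as above.
True-score variance = [5.8²·0.66 + 9.2²·0.92 + 3²·9.7²·0.83] + 382.73 = 802.923 + 382.73 = 1185.65.
Reliability = 1185.65 / 1347.82 = 0.8797.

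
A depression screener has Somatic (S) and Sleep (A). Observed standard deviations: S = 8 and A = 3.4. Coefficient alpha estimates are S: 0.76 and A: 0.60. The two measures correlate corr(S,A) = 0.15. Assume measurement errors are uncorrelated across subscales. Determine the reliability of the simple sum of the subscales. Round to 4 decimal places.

Var(S+A) = 8² + 3.4² + 2·[8·3.4·0.15] = 75.56 + 8.16 = 83.72.
Because errors are independent across components, Cov(Tᵢ,Tⱼ) = Cov(Xᵢ,Xⱼ); the off-diagonal part of the true-score variance is the same as above.
True-score variance = [8²·0.76 + 3.4²·0.60] + 8.16 = 55.576 + 8.16 = 63.736.
Reliability = 63.736 / 83.72 = 0.7613.

0.7613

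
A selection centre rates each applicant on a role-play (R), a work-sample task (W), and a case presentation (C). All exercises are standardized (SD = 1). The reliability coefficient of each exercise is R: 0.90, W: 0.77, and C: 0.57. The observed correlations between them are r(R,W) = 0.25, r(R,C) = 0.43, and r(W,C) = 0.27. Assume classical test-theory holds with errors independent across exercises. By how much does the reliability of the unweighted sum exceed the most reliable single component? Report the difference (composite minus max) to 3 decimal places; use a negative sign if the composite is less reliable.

Var(sum) = 3 + 1.9 = 4.9; true-score variance = 2.24 + 1.9 = 4.14; composite reliability = 0.8449.
Max component reliability = 0.9000.
Difference = 0.8449 − 0.9000 = -0.055.

-0.055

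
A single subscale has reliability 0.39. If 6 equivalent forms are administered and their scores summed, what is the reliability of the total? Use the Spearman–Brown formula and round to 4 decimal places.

0.7932

ρ_k = kρ / (1 + (k−1)ρ) = 6·0.39 / (1 + 5·0.39) = 2.340 / 2.950 = 0.7932.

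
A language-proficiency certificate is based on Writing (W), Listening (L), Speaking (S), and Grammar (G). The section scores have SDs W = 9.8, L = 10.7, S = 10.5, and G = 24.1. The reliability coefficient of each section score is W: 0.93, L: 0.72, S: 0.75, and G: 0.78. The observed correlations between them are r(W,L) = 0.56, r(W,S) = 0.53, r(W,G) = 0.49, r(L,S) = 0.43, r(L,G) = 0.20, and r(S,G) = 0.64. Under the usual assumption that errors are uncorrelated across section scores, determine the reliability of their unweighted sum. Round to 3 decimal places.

Var(W+L+S+G) = 9.8² + 10.7² + 10.5² + 24.1² + 2·[9.8·10.7·0.56 + 9.8·10.5·0.53 + 9.8·24.1·0.49 + 10.7·10.5·0.43 + 10.7·24.1·0.20 + 10.5·24.1·0.64] = 901.59 + 981.647 = 1883.24.
Because errors are independent across components, Cov(Tᵢ,Tⱼ) = Cov(Xᵢ,Xⱼ); the off-diagonal part of the true-score variance is the same as above.
True-score variance = [9.8²·0.93 + 10.7²·0.72 + 10.5²·0.75 + 24.1²·0.78] + 981.647 = 707.469 + 981.647 = 1689.12.
Reliability = 1689.12 / 1883.24 = 0.897.

0.897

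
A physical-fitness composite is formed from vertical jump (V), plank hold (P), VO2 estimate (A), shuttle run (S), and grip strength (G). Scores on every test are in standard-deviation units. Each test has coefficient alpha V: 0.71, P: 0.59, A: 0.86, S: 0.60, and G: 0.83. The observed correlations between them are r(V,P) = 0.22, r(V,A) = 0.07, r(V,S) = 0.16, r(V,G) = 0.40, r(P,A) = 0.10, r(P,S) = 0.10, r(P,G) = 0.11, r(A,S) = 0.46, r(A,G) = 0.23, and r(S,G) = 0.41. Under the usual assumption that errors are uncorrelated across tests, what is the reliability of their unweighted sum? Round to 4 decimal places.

0.8519

Var(V+P+A+S+G) = 5 + 2·[0.22 + 0.07 + 0.16 + 0.40 + 0.10 + 0.10 + 0.11 + 0.46 + 0.23 + 0.41] = 5 + 4.52 = 9.52.
Under uncorrelated errors the observed covariances equal the true-score covariances, so only the own-variance terms attenuate.
True-score variance = [0.71 + 0.59 + 0.86 + 0.60 + 0.83] + 4.52 = 3.59 + 4.52 = 8.11.
Reliability = 8.11 / 9.52 = 0.8519.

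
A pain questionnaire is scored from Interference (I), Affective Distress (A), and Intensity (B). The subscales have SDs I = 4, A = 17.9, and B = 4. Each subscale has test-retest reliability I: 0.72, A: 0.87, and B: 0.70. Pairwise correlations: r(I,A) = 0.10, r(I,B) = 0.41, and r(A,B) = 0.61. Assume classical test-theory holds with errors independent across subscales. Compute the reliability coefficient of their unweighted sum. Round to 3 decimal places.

0.891

Var(I+A+B) = 4² + 17.9² + 4² + 2·[4·17.9·0.10 + 4·4·0.41 + 17.9·4·0.61] = 352.41 + 114.792 = 467.202.
Under uncorrelated errors the observed covariances equal the true-score covariances, so only the own-variance terms attenuate.
True-score variance = [4²·0.72 + 17.9²·0.87 + 4²·0.70] + 114.792 = 301.477 + 114.792 = 416.269.
Reliability = 416.269 / 467.202 = 0.891.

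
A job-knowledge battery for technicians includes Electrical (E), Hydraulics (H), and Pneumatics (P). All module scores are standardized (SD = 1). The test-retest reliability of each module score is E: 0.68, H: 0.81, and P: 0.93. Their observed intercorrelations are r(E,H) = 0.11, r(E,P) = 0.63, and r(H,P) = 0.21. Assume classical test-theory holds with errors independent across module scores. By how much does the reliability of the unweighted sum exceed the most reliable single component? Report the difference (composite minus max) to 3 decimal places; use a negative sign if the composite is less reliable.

-0.048

Var(sum) = 3 + 1.9 = 4.9; true-score variance = 2.42 + 1.9 = 4.32; composite reliability = 0.8816.
Max component reliability = 0.9300.
Difference = 0.8816 − 0.9300 = -0.048.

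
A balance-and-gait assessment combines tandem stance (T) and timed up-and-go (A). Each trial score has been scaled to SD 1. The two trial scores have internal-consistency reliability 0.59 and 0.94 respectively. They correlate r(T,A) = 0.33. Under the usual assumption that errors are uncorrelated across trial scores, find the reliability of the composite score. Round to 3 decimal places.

0.823

Var(T+A) = 2 + 2·[0.33] = 2 + 0.66 = 2.66.
Under uncorrelated errors the observed covariances equal the true-score covariances, so only the own-variance terms attenuate.
True-score variance = [0.59 + 0.94] + 0.66 = 1.53 + 0.66 = 2.19.
Reliability = 2.19 / 2.66 = 0.823.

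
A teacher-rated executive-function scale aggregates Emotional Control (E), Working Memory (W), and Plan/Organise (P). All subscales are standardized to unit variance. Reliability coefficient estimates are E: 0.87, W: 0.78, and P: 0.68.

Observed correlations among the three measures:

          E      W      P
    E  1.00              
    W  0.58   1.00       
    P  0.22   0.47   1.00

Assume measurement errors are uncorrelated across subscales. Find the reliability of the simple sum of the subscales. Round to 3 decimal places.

0.879

Var(E+W+P) = 3 + 2·[0.58 + 0.22 + 0.47] = 3 + 2.54 = 5.54.
Under uncorrelated errors the observed covariances equal the true-score covariances, so only the own-variance terms attenuate.
True-score variance = [0.87 + 0.78 + 0.68] + 2.54 = 2.33 + 2.54 = 4.87.
Reliability = 4.87 / 5.54 = 0.879.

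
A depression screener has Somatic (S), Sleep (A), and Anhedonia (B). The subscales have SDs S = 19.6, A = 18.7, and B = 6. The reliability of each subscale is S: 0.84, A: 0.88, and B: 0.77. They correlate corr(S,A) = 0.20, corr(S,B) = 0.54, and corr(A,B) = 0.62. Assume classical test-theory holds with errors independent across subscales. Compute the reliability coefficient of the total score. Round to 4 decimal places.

Var(S+A+B) = 19.6² + 18.7² + 6² + 2·[19.6·18.7·0.20 + 19.6·6·0.54 + 18.7·6·0.62] = 769.85 + 412.744 = 1182.59.
With uncorrelated errors the cross-covariances are all true-score covariance, so they carry over unchanged; only the diagonal terms shrink to ρᵢσᵢ².
True-score variance = [19.6²·0.84 + 18.7²·0.88 + 6²·0.77] + 412.744 = 658.142 + 412.744 = 1070.89.
Reliability = 1070.89 / 1182.59 = 0.9055.

0.9055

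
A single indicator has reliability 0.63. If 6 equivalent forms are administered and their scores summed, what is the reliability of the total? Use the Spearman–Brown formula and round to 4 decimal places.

ρ_k = kρ / (1 + (k−1)ρ) = 6·0.63 / (1 + 5·0.63) = 3.780 / 4.150 = 0.9108.

0.9108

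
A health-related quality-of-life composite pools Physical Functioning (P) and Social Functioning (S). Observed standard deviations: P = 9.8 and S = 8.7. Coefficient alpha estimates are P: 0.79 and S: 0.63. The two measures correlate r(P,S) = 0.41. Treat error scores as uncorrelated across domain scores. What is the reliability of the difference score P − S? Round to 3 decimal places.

0.527

Var(P−S) = 9.8² + 8.7² − 2·9.8·8.7·0.41 = 171.73 − 69.9132 = 101.817.
Under uncorrelated errors the observed covariances equal the true-score covariances, so only the own-variance terms attenuate.
True-score variance = [9.8²·0.79 + 8.7²·0.63] − 69.9132 = 123.556 − 69.9132 = 53.6431.
Reliability = 53.6431 / 101.817 = 0.527.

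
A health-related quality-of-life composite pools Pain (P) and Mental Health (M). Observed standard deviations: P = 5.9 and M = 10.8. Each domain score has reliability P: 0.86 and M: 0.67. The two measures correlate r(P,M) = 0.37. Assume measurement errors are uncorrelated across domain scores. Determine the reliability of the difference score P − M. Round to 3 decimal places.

Var(P−M) = 5.9² + 10.8² − 2·5.9·10.8·0.37 = 151.45 − 47.1528 = 104.297.
Under uncorrelated errors the observed covariances equal the true-score covariances, so only the own-variance terms attenuate.
True-score variance = [5.9²·0.86 + 10.8²·0.67] − 47.1528 = 108.085 − 47.1528 = 60.9326.
Reliability = 60.9326 / 104.297 = 0.584.

0.584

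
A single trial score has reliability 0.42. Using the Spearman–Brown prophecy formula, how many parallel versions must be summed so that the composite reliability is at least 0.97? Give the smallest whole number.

45

k ≥ ρ*(1−ρ₁)/(ρ₁(1−ρ*)) = 0.97·0.58 / (0.42·0.03) = 44.651.
Smallest integer k = 45.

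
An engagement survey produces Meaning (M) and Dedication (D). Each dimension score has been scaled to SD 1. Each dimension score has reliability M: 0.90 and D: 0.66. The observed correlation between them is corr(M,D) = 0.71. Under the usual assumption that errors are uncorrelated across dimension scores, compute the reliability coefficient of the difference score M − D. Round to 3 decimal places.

Var(M−D) = 1 + 1 − 2·0.71 = 2 − 1.42 = 0.58.
Because errors are independent across components, Cov(Tᵢ,Tⱼ) = Cov(Xᵢ,Xⱼ); the off-diagonal part of the true-score variance is the same as above.
True-score variance = [0.90 + 0.66] − 1.42 = 1.56 − 1.42 = 0.14.
Reliability = 0.14 / 0.58 = 0.241.

0.241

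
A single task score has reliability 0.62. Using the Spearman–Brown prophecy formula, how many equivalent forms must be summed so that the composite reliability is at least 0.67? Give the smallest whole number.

2

k ≥ ρ*(1−ρ₁)/(ρ₁(1−ρ*)) = 0.67·0.38 / (0.62·0.33) = 1.244.
Smallest integer k = 2.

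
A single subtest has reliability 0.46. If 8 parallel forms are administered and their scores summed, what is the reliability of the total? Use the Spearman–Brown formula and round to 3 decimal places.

0.872

ρ_k = kρ / (1 + (k−1)ρ) = 8·0.46 / (1 + 7·0.46) = 3.680 / 4.220 = 0.872.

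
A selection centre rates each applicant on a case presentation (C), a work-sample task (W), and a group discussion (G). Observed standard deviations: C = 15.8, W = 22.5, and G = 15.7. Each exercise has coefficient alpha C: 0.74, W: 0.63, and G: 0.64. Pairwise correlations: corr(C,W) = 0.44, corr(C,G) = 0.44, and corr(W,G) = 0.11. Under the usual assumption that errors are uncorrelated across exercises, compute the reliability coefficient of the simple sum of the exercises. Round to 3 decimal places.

0.788

Var(C+W+G) = 15.8² + 22.5² + 15.7² + 2·[15.8·22.5·0.44 + 15.8·15.7·0.44 + 22.5·15.7·0.11] = 1002.38 + 608.848 = 1611.23.
With uncorrelated errors the cross-covariances are all true-score covariance, so they carry over unchanged; only the diagonal terms shrink to ρᵢσᵢ².
True-score variance = [15.8²·0.74 + 22.5²·0.63 + 15.7²·0.64] + 608.848 = 661.425 + 608.848 = 1270.27.
Reliability = 1270.27 / 1611.23 = 0.788.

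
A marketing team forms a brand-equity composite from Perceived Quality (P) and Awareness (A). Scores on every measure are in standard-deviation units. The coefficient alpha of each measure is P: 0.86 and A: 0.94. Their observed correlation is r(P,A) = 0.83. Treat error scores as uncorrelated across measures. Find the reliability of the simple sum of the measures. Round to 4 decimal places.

0.9454

Var(P+A) = 2 + 2·[0.83] = 2 + 1.66 = 3.66.
Under uncorrelated errors the observed covariances equal the true-score covariances, so only the own-variance terms attenuate.
True-score variance = [0.86 + 0.94] + 1.66 = 1.8 + 1.66 = 3.46.
Reliability = 3.46 / 3.66 = 0.9454.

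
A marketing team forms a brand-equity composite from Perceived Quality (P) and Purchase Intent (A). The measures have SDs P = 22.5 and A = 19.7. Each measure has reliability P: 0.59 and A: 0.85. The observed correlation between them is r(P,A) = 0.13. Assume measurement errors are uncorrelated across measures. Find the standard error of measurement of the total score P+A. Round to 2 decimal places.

Var(total) = 894.34 + 115.245 = 1009.58.
True-score variance = 628.564 + 115.245 = 743.809, so reliability = 0.7367.
Error variance = 1009.58 − 743.809 = 265.776; SEM = √265.776 = 16.30.

16.30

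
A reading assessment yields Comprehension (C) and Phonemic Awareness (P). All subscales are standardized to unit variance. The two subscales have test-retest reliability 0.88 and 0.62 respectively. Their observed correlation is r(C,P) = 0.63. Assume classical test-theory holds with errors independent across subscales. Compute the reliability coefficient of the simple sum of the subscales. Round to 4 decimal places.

Var(C+P) = 2 + 2·[0.63] = 2 + 1.26 = 3.26.
Because errors are independent across components, Cov(Tᵢ,Tⱼ) = Cov(Xᵢ,Xⱼ); the off-diagonal part of the true-score variance is the same as above.
True-score variance = [0.88 + 0.62] + 1.26 = 1.5 + 1.26 = 2.76.
Reliability = 2.76 / 3.26 = 0.8466.

0.8466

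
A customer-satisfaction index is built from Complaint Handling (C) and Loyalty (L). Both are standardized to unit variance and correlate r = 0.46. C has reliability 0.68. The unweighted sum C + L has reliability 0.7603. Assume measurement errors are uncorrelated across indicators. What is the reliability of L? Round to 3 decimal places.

0.620

Var(C+L) = 2 + 2·0.46 = 2.920.
True-score variance = ρ_C + ρ_L + 2·0.46, so 0.7603 = (0.68 + ρ_L + 0.92) / 2.920.
ρ_L = 0.7603·2.920 − 0.68 − 0.92 = 0.620.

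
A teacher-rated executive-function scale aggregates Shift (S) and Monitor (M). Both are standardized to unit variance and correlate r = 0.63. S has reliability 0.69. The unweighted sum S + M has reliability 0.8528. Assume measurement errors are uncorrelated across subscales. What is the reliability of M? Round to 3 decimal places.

0.830

Var(S+M) = 2 + 2·0.63 = 3.260.
True-score variance = ρ_S + ρ_M + 2·0.63, so 0.8528 = (0.69 + ρ_M + 1.26) / 3.260.
ρ_M = 0.8528·3.260 − 0.69 − 1.26 = 0.830.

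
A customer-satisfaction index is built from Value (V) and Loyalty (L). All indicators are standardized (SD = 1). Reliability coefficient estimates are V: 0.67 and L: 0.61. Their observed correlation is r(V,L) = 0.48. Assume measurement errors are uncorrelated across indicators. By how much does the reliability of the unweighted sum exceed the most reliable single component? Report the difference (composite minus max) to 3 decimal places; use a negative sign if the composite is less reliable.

Var(sum) = 2 + 0.96 = 2.96; true-score variance = 1.28 + 0.96 = 2.24; composite reliability = 0.7568.
Max component reliability = 0.6700.
Difference = 0.7568 − 0.6700 = 0.087.

0.087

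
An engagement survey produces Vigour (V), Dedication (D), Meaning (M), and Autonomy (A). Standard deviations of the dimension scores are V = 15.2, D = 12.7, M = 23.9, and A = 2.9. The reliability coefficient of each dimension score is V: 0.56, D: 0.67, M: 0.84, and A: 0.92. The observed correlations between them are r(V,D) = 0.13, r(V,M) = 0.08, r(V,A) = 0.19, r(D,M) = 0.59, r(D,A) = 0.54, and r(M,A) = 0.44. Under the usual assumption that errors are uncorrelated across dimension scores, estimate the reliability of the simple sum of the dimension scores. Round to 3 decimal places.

0.841

Var(V+D+M+A) = 15.2² + 12.7² + 23.9² + 2.9² + 2·[15.2·12.7·0.13 + 15.2·23.9·0.08 + 15.2·2.9·0.19 + 12.7·23.9·0.59 + 12.7·2.9·0.54 + 23.9·2.9·0.44] = 971.95 + 584 = 1555.95.
With uncorrelated errors the cross-covariances are all true-score covariance, so they carry over unchanged; only the diagonal terms shrink to ρᵢσᵢ².
True-score variance = [15.2²·0.56 + 12.7²·0.67 + 23.9²·0.84 + 2.9²·0.92] + 584 = 725 + 584 = 1309.
Reliability = 1309 / 1555.95 = 0.841.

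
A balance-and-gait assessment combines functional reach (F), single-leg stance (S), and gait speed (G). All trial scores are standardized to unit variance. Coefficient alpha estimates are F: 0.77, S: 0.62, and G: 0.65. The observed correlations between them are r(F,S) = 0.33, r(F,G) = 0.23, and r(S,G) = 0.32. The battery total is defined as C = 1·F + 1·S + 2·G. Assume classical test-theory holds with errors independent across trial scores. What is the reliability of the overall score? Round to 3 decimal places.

0.773

Var(C) = 1 + 1 + 2² + 2·[0.33 + 2·0.23 + 2·0.32] = 6 + 2.86 = 8.86.
Because errors are independent across components, Cov(Tᵢ,Tⱼ) = Cov(Xᵢ,Xⱼ); the off-diagonal part of the true-score variance is the same as above.
True-score variance = [0.77 + 0.62 + 2²·0.65] + 2.86 = 3.99 + 2.86 = 6.85.
Reliability = 6.85 / 8.86 = 0.773.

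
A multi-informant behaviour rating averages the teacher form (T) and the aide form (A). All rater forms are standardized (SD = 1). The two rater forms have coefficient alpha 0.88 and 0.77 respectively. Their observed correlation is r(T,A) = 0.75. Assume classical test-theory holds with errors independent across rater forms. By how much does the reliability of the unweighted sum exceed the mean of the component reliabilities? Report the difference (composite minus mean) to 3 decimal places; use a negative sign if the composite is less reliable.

0.075

Var(sum) = 2 + 1.5 = 3.5; true-score variance = 1.65 + 1.5 = 3.15; composite reliability = 0.9000.
Mean component reliability = 0.8250.
Difference = 0.9000 − 0.8250 = 0.075.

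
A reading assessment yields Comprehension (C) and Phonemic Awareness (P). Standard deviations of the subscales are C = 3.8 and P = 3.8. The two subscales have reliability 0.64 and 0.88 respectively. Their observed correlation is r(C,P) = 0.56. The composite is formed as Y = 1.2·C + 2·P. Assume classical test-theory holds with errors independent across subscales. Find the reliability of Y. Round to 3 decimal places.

0.877

Var(Y) = 1.2²·3.8² + 2²·3.8² + 2·[2.4·3.8·3.8·0.56] = 78.5536 + 38.8147 = 117.368.
With uncorrelated errors the cross-covariances are all true-score covariance, so they carry over unchanged; only the diagonal terms shrink to ρᵢσᵢ².
True-score variance = [1.2²·3.8²·0.64 + 2²·3.8²·0.88] + 38.8147 = 64.1367 + 38.8147 = 102.951.
Reliability = 102.951 / 117.368 = 0.877.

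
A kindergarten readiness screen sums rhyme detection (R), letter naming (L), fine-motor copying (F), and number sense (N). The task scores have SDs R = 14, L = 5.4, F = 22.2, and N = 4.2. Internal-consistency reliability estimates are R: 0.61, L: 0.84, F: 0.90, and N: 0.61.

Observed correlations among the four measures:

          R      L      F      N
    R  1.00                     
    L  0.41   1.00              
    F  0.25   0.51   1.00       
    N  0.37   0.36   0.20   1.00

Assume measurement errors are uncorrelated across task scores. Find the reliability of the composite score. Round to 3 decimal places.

0.883

Var(R+L+F+N) = 14² + 5.4² + 22.2² + 4.2² + 2·[14·5.4·0.41 + 14·22.2·0.25 + 14·4.2·0.37 + 5.4·22.2·0.51 + 5.4·4.2·0.36 + 22.2·4.2·0.20] = 735.64 + 436.807 = 1172.45.
Because errors are independent across components, Cov(Tᵢ,Tⱼ) = Cov(Xᵢ,Xⱼ); the off-diagonal part of the true-score variance is the same as above.
True-score variance = [14²·0.61 + 5.4²·0.84 + 22.2²·0.90 + 4.2²·0.61] + 436.807 = 598.371 + 436.807 = 1035.18.
Reliability = 1035.18 / 1172.45 = 0.883.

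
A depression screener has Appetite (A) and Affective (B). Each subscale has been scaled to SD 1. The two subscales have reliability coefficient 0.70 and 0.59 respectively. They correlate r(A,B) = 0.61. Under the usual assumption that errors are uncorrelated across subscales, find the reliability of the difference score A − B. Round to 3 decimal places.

0.090

Var(A−B) = 1 + 1 − 2·0.61 = 2 − 1.22 = 0.78.
Under uncorrelated errors the observed covariances equal the true-score covariances, so only the own-variance terms attenuate.
True-score variance = [0.70 + 0.59] − 1.22 = 1.29 − 1.22 = 0.07.
Reliability = 0.07 / 0.78 = 0.090.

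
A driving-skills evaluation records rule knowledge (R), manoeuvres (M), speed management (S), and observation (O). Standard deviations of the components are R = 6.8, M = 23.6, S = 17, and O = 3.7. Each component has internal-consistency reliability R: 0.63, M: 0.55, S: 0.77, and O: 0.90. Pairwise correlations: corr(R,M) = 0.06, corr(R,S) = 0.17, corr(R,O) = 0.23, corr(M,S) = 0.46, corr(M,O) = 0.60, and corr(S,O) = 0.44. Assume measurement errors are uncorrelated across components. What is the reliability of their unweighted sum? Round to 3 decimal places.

0.777

Var(R+M+S+O) = 6.8² + 23.6² + 17² + 3.7² + 2·[6.8·23.6·0.06 + 6.8·17·0.17 + 6.8·3.7·0.23 + 23.6·17·0.46 + 23.6·3.7·0.60 + 17·3.7·0.44] = 905.89 + 599.375 = 1505.27.
Under uncorrelated errors the observed covariances equal the true-score covariances, so only the own-variance terms attenuate.
True-score variance = [6.8²·0.63 + 23.6²·0.55 + 17²·0.77 + 3.7²·0.90] + 599.375 = 570.31 + 599.375 = 1169.69.
Reliability = 1169.69 / 1505.27 = 0.777.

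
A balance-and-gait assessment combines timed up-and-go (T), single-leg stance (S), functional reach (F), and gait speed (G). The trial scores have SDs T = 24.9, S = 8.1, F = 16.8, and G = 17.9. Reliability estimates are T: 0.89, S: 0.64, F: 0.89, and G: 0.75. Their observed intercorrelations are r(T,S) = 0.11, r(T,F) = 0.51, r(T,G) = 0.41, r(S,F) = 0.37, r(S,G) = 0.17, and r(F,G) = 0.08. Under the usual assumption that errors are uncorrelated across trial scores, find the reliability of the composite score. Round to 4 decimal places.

Var(T+S+F+G) = 24.9² + 8.1² + 16.8² + 17.9² + 2·[24.9·8.1·0.11 + 24.9·16.8·0.51 + 24.9·17.9·0.41 + 8.1·16.8·0.37 + 8.1·17.9·0.17 + 16.8·17.9·0.08] = 1288.27 + 1034.65 = 2322.92.
With uncorrelated errors the cross-covariances are all true-score covariance, so they carry over unchanged; only the diagonal terms shrink to ρᵢσᵢ².
True-score variance = [24.9²·0.89 + 8.1²·0.64 + 16.8²·0.89 + 17.9²·0.75] + 1034.65 = 1085.3 + 1034.65 = 2119.95.
Reliability = 2119.95 / 2322.92 = 0.9126.

0.9126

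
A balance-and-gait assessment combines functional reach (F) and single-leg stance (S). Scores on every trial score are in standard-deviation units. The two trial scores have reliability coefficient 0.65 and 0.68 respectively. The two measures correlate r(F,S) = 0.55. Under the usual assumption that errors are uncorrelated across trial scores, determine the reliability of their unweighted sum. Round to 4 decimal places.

0.7839

Var(F+S) = 2 + 2·[0.55] = 2 + 1.1 = 3.1.
With uncorrelated errors the cross-covariances are all true-score covariance, so they carry over unchanged; only the diagonal terms shrink to ρᵢσᵢ².
True-score variance = [0.65 + 0.68] + 1.1 = 1.33 + 1.1 = 2.43.
Reliability = 2.43 / 3.1 = 0.7839.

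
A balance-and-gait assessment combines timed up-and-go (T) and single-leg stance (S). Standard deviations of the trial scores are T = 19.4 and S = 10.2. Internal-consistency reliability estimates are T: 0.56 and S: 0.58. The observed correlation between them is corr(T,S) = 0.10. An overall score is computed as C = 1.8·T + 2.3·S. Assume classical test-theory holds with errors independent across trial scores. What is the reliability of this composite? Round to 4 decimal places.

Var(C) = 1.8²·19.4² + 2.3²·10.2² + 2·[4.14·19.4·10.2·0.10] = 1769.78 + 163.845 = 1933.62.
Under uncorrelated errors the observed covariances equal the true-score covariances, so only the own-variance terms attenuate.
True-score variance = [1.8²·19.4²·0.56 + 2.3²·10.2²·0.58] + 163.845 = 1002.08 + 163.845 = 1165.93.
Reliability = 1165.93 / 1933.62 = 0.6030.

0.6030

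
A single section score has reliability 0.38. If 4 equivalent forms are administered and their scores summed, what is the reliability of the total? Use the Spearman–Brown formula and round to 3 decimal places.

ρ_k = kρ / (1 + (k−1)ρ) = 4·0.38 / (1 + 3·0.38) = 1.520 / 2.140 = 0.710.

0.710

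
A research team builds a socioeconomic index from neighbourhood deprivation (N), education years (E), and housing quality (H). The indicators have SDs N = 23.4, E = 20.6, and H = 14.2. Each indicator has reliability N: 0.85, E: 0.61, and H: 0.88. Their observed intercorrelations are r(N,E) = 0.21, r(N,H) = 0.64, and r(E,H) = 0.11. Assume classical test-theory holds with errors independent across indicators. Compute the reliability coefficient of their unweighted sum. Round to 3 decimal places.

0.854

Var(N+E+H) = 23.4² + 20.6² + 14.2² + 2·[23.4·20.6·0.21 + 23.4·14.2·0.64 + 20.6·14.2·0.11] = 1173.56 + 692.13 = 1865.69.
Because errors are independent across components, Cov(Tᵢ,Tⱼ) = Cov(Xᵢ,Xⱼ); the off-diagonal part of the true-score variance is the same as above.
True-score variance = [23.4²·0.85 + 20.6²·0.61 + 14.2²·0.88] + 692.13 = 901.729 + 692.13 = 1593.86.
Reliability = 1593.86 / 1865.69 = 0.854.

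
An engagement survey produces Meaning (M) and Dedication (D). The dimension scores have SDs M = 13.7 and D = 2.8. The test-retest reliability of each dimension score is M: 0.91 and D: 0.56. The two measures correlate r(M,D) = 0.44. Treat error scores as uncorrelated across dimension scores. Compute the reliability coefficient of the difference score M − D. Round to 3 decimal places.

0.874

Var(M−D) = 13.7² + 2.8² − 2·13.7·2.8·0.44 = 195.53 − 33.7568 = 161.773.
With uncorrelated errors the cross-covariances are all true-score covariance, so they carry over unchanged; only the diagonal terms shrink to ρᵢσᵢ².
True-score variance = [13.7²·0.91 + 2.8²·0.56] − 33.7568 = 175.188 − 33.7568 = 141.431.
Reliability = 141.431 / 161.773 = 0.874.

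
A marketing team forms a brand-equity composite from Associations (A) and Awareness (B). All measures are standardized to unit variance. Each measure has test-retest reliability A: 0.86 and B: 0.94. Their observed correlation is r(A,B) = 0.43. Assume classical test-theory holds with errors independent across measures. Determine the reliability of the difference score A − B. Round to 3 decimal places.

0.825

Var(A−B) = 1 + 1 − 2·0.43 = 2 − 0.86 = 1.14.
Under uncorrelated errors the observed covariances equal the true-score covariances, so only the own-variance terms attenuate.
True-score variance = [0.86 + 0.94] − 0.86 = 1.8 − 0.86 = 0.94.
Reliability = 0.94 / 1.14 = 0.825.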